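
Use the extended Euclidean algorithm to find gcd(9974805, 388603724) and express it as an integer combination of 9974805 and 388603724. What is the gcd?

Repeated division:
388603724 = 38*9974805 + 9561134
9974805 = 1*9561134 + 413671
9561134 = 23*413671 + 46701
413671 = 8*46701 + 40063
46701 = 1*40063 + 6638
40063 = 6*6638 + 235
6638 = 28*235 + 58
235 = 4*58 + 3
58 = 19*3 + 1
3 = 3*1 + 0
gcd(9974805, 388603724) = 1.
Express as a combination:
1 = 58 − 19·3
1 = −19·235 + 77·58
1 = 77·6638 − 2175·235
1 = −2175·40063 + 13127·6638
1 = 13127·46701 − 15302·40063
1 = −15302·413671 + 135543·46701
1 = 135543·9561134 − 3132791·413671
1 = −3132791·9974805 + 3268334·9561134
1 = 3268334·388603724 − 127329483·9974805
So 1 = (3268334)·388603724 + (-127329483)·9974805.

1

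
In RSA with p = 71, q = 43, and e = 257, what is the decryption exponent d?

φ(n) = (p−1)(q−1) = 70·42 = 2940.
Need d with 257·d ≡ 1 (mod 2940). Apply the extended Euclidean algorithm:
2940 = 11*257 + 113
257 = 2*113 + 31
113 = 3*31 + 20
31 = 1*20 + 11
20 = 1*11 + 9
11 = 1*9 + 2
9 = 4*2 + 1
2 = 2*1 + 0
Back-substitute:
1 = 9 − 4·2
1 = −4·11 + 5·9
1 = 5·20 − 9·11
1 = −9·31 + 14·20
1 = 14·113 − 51·31
1 = −51·257 + 116·113
1 = 116·2940 − 1327·257
So 257·(-1327) ≡ 1 (mod 2940), hence d ≡ -1327 ≡ 1613 (mod 2940).

1613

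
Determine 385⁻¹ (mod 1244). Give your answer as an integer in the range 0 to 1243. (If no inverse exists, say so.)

Run Euclid on (1244, 385):
1244 = 3×385 + 89
385 = 4×89 + 29
89 = 3×29 + 2
29 = 14×2 + 1
2 = 2×1 + 0
The gcd is 1. Working backward:
1 = 29 − 14·2
1 = −14·89 + 43·29
1 = 43·385 − 186·89
1 = −186·1244 + 601·385
So 385·601 ≡ 1 (mod 1244).

601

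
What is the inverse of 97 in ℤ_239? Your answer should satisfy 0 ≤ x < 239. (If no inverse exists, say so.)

69

Extended Euclidean algorithm:
239 = 2·97 + 45
97 = 2·45 + 7
45 = 6·7 + 3
7 = 2·3 + 1
3 = 3·1 + 0
The gcd is 1. Working backward:
1 = 7 − 2·3
1 = −2·45 + 13·7
1 = 13·97 − 28·45
1 = −28·239 + 69·97
So 97·69 ≡ 1 (mod 239).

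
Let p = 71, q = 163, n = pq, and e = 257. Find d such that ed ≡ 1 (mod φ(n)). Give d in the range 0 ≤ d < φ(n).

φ(n) = (p−1)(q−1) = 70·162 = 11340.
Need d with 257·d ≡ 1 (mod 11340). Apply the extended Euclidean algorithm:
11340 = 44*257 + 32
257 = 8*32 + 1
32 = 32*1 + 0
Back-substitute:
1 = 257 − 8·32
1 = −8·11340 + 353·257
So 257·353 ≡ 1 (mod 11340), hence d = 353.

353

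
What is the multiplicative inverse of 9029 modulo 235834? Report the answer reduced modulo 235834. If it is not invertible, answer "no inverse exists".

Apply the Euclidean algorithm to 235834 and 9029:
235834 = 26×9029 + 1080
9029 = 8×1080 + 389
1080 = 2×389 + 302
389 = 1×302 + 87
302 = 3×87 + 41
87 = 2×41 + 5
41 = 8×5 + 1
5 = 5×1 + 0
The gcd is 1. Working backward:
1 = 41 − 8·5
1 = −8·87 + 17·41
1 = 17·302 − 59·87
1 = −59·389 + 76·302
1 = 76·1080 − 211·389
1 = −211·9029 + 1764·1080
1 = 1764·235834 − 46075·9029
Hence 9029⁻¹ ≡ -46075 ≡ 189759 (mod 235834).

189759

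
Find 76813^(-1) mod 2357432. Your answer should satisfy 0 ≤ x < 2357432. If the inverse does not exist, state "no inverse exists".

no inverse exists

Euclidean algorithm on 2357432, 76813:
2357432 = 30*76813 + 53042
76813 = 1*53042 + 23771
53042 = 2*23771 + 5500
23771 = 4*5500 + 1771
5500 = 3*1771 + 187
1771 = 9*187 + 88
187 = 2*88 + 11
88 = 8*11 + 0
gcd(76813, 2357432) = 11 ≠ 1, so 76813 has no multiplicative inverse modulo 2357432.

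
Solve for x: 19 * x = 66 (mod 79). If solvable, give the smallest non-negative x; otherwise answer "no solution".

First find gcd(19, 79):
79 = 4*19 + 3
19 = 6*3 + 1
3 = 3*1 + 0
gcd = 1, so a unique solution mod 79 exists.
Back-substitute for the Bézout coefficients:
1 = 19 − 6·3
1 = −6·79 + 25·19
So 19·(25) ≡ 1 (mod 79), giving 19⁻¹ ≡ 25.
x ≡ 19⁻¹·66 ≡ 25·66 ≡ 70 (mod 79).

70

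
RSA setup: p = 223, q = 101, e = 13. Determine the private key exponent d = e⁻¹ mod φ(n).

φ(n) = (p−1)(q−1) = 222·100 = 22200.
Need d with 13·d ≡ 1 (mod 22200). Apply the extended Euclidean algorithm:
22200 = 1707×13 + 9
13 = 1×9 + 4
9 = 2×4 + 1
4 = 4×1 + 0
Back-substitute:
1 = 9 − 2·4
1 = −2·13 + 3·9
1 = 3·22200 − 5123·13
So 13·(-5123) ≡ 1 (mod 22200), hence d ≡ -5123 ≡ 17077 (mod 22200).

17077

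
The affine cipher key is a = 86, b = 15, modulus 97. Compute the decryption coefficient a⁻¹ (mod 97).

Apply the Euclidean algorithm to 97 and 86:
97 = 1*86 + 11
86 = 7*11 + 9
11 = 1*9 + 2
9 = 4*2 + 1
2 = 2*1 + 0
gcd = 1, so the inverse exists. Back-substitute:
1 = 9 − 4·2
1 = −4·11 + 5·9
1 = 5·86 − 39·11
1 = −39·97 + 44·86
So 86·44 ≡ 1 (mod 97).

44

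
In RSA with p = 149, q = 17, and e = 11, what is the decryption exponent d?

1507

φ(n) = (p−1)(q−1) = 148·16 = 2368.
Need d with 11·d ≡ 1 (mod 2368). Apply the extended Euclidean algorithm:
2368 = 215×11 + 3
11 = 3×3 + 2
3 = 1×2 + 1
2 = 2×1 + 0
Back-substitute:
1 = 3 − 2
1 = −11 + 4·3
1 = 4·2368 − 861·11
So 11·(-861) ≡ 1 (mod 2368), hence d ≡ -861 ≡ 1507 (mod 2368).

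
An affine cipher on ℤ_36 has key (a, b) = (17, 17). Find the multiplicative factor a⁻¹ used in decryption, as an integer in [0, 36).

Extended Euclidean algorithm:
36 = 2·17 + 2
17 = 8·2 + 1
2 = 2·1 + 0
gcd = 1, so the inverse exists. Back-substitute:
1 = 17 − 8·2
1 = −8·36 + 17·17
So 17·17 ≡ 1 (mod 36).

17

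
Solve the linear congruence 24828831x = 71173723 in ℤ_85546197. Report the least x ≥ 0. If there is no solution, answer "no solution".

no solution

gcd(24828831, 85546197):
85546197 = 3×24828831 + 11059704
24828831 = 2×11059704 + 2709423
11059704 = 4×2709423 + 222012
2709423 = 12×222012 + 45279
222012 = 4×45279 + 40896
45279 = 1×40896 + 4383
40896 = 9×4383 + 1449
4383 = 3×1449 + 36
1449 = 40×36 + 9
36 = 4×9 + 0
gcd = 9, but 9 ∤ 71173723, so the congruence has no solution.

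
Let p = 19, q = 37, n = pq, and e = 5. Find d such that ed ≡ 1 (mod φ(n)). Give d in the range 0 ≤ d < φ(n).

φ(n) = (p−1)(q−1) = 18·36 = 648.
Need d with 5·d ≡ 1 (mod 648). Apply the extended Euclidean algorithm:
648 = 129·5 + 3
5 = 1·3 + 2
3 = 1·2 + 1
2 = 2·1 + 0
Back-substitute:
1 = 3 − 2
1 = −5 + 2·3
1 = 2·648 − 259·5
So 5·(-259) ≡ 1 (mod 648), hence d ≡ -259 ≡ 389 (mod 648).

389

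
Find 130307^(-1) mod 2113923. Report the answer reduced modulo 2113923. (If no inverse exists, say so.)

1163747

Run Euclid on (2113923, 130307):
2113923 = 16*130307 + 29011
130307 = 4*29011 + 14263
29011 = 2*14263 + 485
14263 = 29*485 + 198
485 = 2*198 + 89
198 = 2*89 + 20
89 = 4*20 + 9
20 = 2*9 + 2
9 = 4*2 + 1
2 = 2*1 + 0
gcd = 1, so the inverse exists. Back-substitute:
1 = 9 − 4·2
1 = −4·20 + 9·9
1 = 9·89 − 40·20
1 = −40·198 + 89·89
1 = 89·485 − 218·198
1 = −218·14263 + 6411·485
1 = 6411·29011 − 13040·14263
1 = −13040·130307 + 58571·29011
1 = 58571·2113923 − 950176·130307
Hence 130307⁻¹ ≡ -950176 ≡ 1163747 (mod 2113923).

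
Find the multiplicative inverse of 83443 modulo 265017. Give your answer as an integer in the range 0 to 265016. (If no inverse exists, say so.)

Run Euclid on (265017, 83443):
265017 = 3·83443 + 14688
83443 = 5·14688 + 10003
14688 = 1·10003 + 4685
10003 = 2·4685 + 633
4685 = 7·633 + 254
633 = 2·254 + 125
254 = 2·125 + 4
125 = 31·4 + 1
4 = 4·1 + 0
gcd = 1, so the inverse exists. Back-substitute:
1 = 125 − 31·4
1 = −31·254 + 63·125
1 = 63·633 − 157·254
1 = −157·4685 + 1162·633
1 = 1162·10003 − 2481·4685
1 = −2481·14688 + 3643·10003
1 = 3643·83443 − 20696·14688
1 = −20696·265017 + 65731·83443
So 83443·65731 ≡ 1 (mod 265017).

65731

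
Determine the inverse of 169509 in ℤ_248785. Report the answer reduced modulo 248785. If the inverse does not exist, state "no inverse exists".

78584

gcd(248785, 169509) by repeated division:
248785 = 1·169509 + 79276
169509 = 2·79276 + 10957
79276 = 7·10957 + 2577
10957 = 4·2577 + 649
2577 = 3·649 + 630
649 = 1·630 + 19
630 = 33·19 + 3
19 = 6·3 + 1
3 = 3·1 + 0
The gcd is 1. Working backward:
1 = 19 − 6·3
1 = −6·630 + 199·19
1 = 199·649 − 205·630
1 = −205·2577 + 814·649
1 = 814·10957 − 3461·2577
1 = −3461·79276 + 25041·10957
1 = 25041·169509 − 53543·79276
1 = −53543·248785 + 78584·169509
So 169509·78584 ≡ 1 (mod 248785).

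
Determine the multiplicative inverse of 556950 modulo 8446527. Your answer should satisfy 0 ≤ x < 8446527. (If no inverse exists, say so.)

no inverse exists

Compute gcd(556950, 8446527):
8446527 = 15·556950 + 92277
556950 = 6·92277 + 3288
92277 = 28·3288 + 213
3288 = 15·213 + 93
213 = 2·93 + 27
93 = 3·27 + 12
27 = 2·12 + 3
12 = 4·3 + 0
The gcd is 3, not 1, hence no inverse exists.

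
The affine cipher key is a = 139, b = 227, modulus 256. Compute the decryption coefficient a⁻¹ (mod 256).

35

Extended Euclidean algorithm:
256 = 1*139 + 117
139 = 1*117 + 22
117 = 5*22 + 7
22 = 3*7 + 1
7 = 7*1 + 0
Since gcd(139, 256) = 1, back-substitute to write 1 as a combination:
1 = 22 − 3·7
1 = −3·117 + 16·22
1 = 16·139 − 19·117
1 = −19·256 + 35·139
So 139·35 ≡ 1 (mod 256).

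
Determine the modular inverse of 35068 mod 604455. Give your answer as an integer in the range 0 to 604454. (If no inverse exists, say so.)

Extended Euclidean algorithm:
604455 = 17·35068 + 8299
35068 = 4·8299 + 1872
8299 = 4·1872 + 811
1872 = 2·811 + 250
811 = 3·250 + 61
250 = 4·61 + 6
61 = 10·6 + 1
6 = 6·1 + 0
gcd = 1, so the inverse exists. Back-substitute:
1 = 61 − 10·6
1 = −10·250 + 41·61
1 = 41·811 − 133·250
1 = −133·1872 + 307·811
1 = 307·8299 − 1361·1872
1 = −1361·35068 + 5751·8299
1 = 5751·604455 − 99128·35068
Hence 35068⁻¹ ≡ -99128 ≡ 505327 (mod 604455).

505327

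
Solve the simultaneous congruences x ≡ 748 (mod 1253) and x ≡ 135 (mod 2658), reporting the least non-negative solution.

Write x = 748 + 1253·k. Then 1253·k ≡ 135 − 748 ≡ 2045 (mod 2658).
Need 1253⁻¹ mod 2658. Extended Euclid on (2658, 1253):
2658 = 2×1253 + 152
1253 = 8×152 + 37
152 = 4×37 + 4
37 = 9×4 + 1
4 = 4×1 + 0
Back-substitute:
1 = 37 − 9·4
1 = −9·152 + 37·37
1 = 37·1253 − 305·152
1 = −305·2658 + 647·1253
1253⁻¹ ≡ 647 (mod 2658), so k ≡ 647·2045 ≡ 2089 (mod 2658).
x = 748 + 1253·2089 = 2618265.

2618265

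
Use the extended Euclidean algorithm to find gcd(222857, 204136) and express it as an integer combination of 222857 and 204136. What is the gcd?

1

Apply Euclid's algorithm to 222857 and 204136:
222857 = 1×204136 + 18721
204136 = 10×18721 + 16926
18721 = 1×16926 + 1795
16926 = 9×1795 + 771
1795 = 2×771 + 253
771 = 3×253 + 12
253 = 21×12 + 1
12 = 12×1 + 0
gcd(222857, 204136) = 1.
Express as a combination:
1 = 253 − 21·12
1 = −21·771 + 64·253
1 = 64·1795 − 149·771
1 = −149·16926 + 1405·1795
1 = 1405·18721 − 1554·16926
1 = −1554·204136 + 16945·18721
1 = 16945·222857 − 18499·204136
So 1 = (16945)·222857 + (-18499)·204136.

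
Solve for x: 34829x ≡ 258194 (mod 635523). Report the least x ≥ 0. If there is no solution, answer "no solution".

15937

First find gcd(34829, 635523):
635523 = 18*34829 + 8601
34829 = 4*8601 + 425
8601 = 20*425 + 101
425 = 4*101 + 21
101 = 4*21 + 17
21 = 1*17 + 4
17 = 4*4 + 1
4 = 4*1 + 0
gcd = 1, so a unique solution mod 635523 exists.
Back-substitute for the Bézout coefficients:
1 = 17 − 4·4
1 = −4·21 + 5·17
1 = 5·101 − 24·21
1 = −24·425 + 101·101
1 = 101·8601 − 2044·425
1 = −2044·34829 + 8277·8601
1 = 8277·635523 − 151030·34829
So 34829·(-151030) ≡ 1 (mod 635523), giving 34829⁻¹ ≡ 484493.
x ≡ 34829⁻¹·258194 ≡ 484493·258194 ≡ 15937 (mod 635523).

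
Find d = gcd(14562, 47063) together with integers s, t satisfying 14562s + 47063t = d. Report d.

Apply Euclid's algorithm to 47063 and 14562:
47063 = 3·14562 + 3377
14562 = 4·3377 + 1054
3377 = 3·1054 + 215
1054 = 4·215 + 194
215 = 1·194 + 21
194 = 9·21 + 5
21 = 4·5 + 1
5 = 5·1 + 0
gcd(14562, 47063) = 1.
Express as a combination:
1 = 21 − 4·5
1 = −4·194 + 37·21
1 = 37·215 − 41·194
1 = −41·1054 + 201·215
1 = 201·3377 − 644·1054
1 = −644·14562 + 2777·3377
1 = 2777·47063 − 8975·14562
So 1 = (2777)·47063 + (-8975)·14562.

1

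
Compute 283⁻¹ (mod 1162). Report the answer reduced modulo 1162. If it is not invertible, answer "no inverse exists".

271

gcd(1162, 283) by repeated division:
1162 = 4·283 + 30
283 = 9·30 + 13
30 = 2·13 + 4
13 = 3·4 + 1
4 = 4·1 + 0
The gcd is 1. Working backward:
1 = 13 − 3·4
1 = −3·30 + 7·13
1 = 7·283 − 66·30
1 = −66·1162 + 271·283
So 283·271 ≡ 1 (mod 1162).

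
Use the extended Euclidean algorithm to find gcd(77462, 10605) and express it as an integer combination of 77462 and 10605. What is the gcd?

Euclidean algorithm:
77462 = 7·10605 + 3227
10605 = 3·3227 + 924
3227 = 3·924 + 455
924 = 2·455 + 14
455 = 32·14 + 7
14 = 2·7 + 0
gcd(77462, 10605) = 7.
Working backward:
7 = 455 − 32·14
7 = −32·924 + 65·455
7 = 65·3227 − 227·924
7 = −227·10605 + 746·3227
7 = 746·77462 − 5449·10605
So 7 = (746)·77462 + (-5449)·10605.

7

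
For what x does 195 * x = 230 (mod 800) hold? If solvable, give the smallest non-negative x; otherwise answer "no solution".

First find gcd(195, 800):
800 = 4×195 + 20
195 = 9×20 + 15
20 = 1×15 + 5
15 = 3×5 + 0
gcd = 5 and 5 | 230, so solutions exist. Divide through by 5: 39x ≡ 46 (mod 160).
Now find 39⁻¹ mod 160:
160 = 4·39 + 4
39 = 9·4 + 3
4 = 1·3 + 1
3 = 3·1 + 0
Back-substitute:
1 = 4 − 3
1 = −39 + 10·4
1 = 10·160 − 41·39
So 39·(-41) ≡ 1 (mod 160), i.e. 39⁻¹ ≡ 119.
Then x ≡ 119·46 ≡ 34 (mod 160); the smallest non-negative solution is x = 34.

34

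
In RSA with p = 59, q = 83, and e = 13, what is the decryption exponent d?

2561

φ(n) = (p−1)(q−1) = 58·82 = 4756.
Need d with 13·d ≡ 1 (mod 4756). Apply the extended Euclidean algorithm:
4756 = 365×13 + 11
13 = 1×11 + 2
11 = 5×2 + 1
2 = 2×1 + 0
Back-substitute:
1 = 11 − 5·2
1 = −5·13 + 6·11
1 = 6·4756 − 2195·13
So 13·(-2195) ≡ 1 (mod 4756), hence d ≡ -2195 ≡ 2561 (mod 4756).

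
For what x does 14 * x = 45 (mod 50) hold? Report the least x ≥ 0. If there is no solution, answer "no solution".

gcd(14, 50):
50 = 3×14 + 8
14 = 1×8 + 6
8 = 1×6 + 2
6 = 3×2 + 0
gcd = 2, but 2 ∤ 45, so the congruence has no solution.

no solution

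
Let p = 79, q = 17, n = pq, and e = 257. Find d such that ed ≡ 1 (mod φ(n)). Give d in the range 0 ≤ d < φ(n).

641

φ(n) = (p−1)(q−1) = 78·16 = 1248.
Need d with 257·d ≡ 1 (mod 1248). Apply the extended Euclidean algorithm:
1248 = 4×257 + 220
257 = 1×220 + 37
220 = 5×37 + 35
37 = 1×35 + 2
35 = 17×2 + 1
2 = 2×1 + 0
Back-substitute:
1 = 35 − 17·2
1 = −17·37 + 18·35
1 = 18·220 − 107·37
1 = −107·257 + 125·220
1 = 125·1248 − 607·257
So 257·(-607) ≡ 1 (mod 1248), hence d ≡ -607 ≡ 641 (mod 1248).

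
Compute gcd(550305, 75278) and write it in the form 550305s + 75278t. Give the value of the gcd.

Apply Euclid's algorithm to 550305 and 75278:
550305 = 7*75278 + 23359
75278 = 3*23359 + 5201
23359 = 4*5201 + 2555
5201 = 2*2555 + 91
2555 = 28*91 + 7
91 = 13*7 + 0
gcd(550305, 75278) = 7.
Express as a combination:
7 = 2555 − 28·91
7 = −28·5201 + 57·2555
7 = 57·23359 − 256·5201
7 = −256·75278 + 825·23359
7 = 825·550305 − 6031·75278
So 7 = (825)·550305 + (-6031)·75278.

7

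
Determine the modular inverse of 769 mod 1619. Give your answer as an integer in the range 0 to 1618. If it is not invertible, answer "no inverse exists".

1579

Extended Euclidean algorithm:
1619 = 2×769 + 81
769 = 9×81 + 40
81 = 2×40 + 1
40 = 40×1 + 0
gcd = 1, so the inverse exists. Back-substitute:
1 = 81 − 2·40
1 = −2·769 + 19·81
1 = 19·1619 − 40·769
Thus 769·(-40) ≡ 1 (mod 1619); reducing, -40 mod 1619 = 1579.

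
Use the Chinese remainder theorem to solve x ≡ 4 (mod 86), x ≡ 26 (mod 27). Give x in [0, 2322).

2240

Write x = 4 + 86·k. Then 86·k ≡ 26 − 4 ≡ 22 (mod 27).
Need 86⁻¹ mod 27. Extended Euclid on (27, 5):
27 = 5×5 + 2
5 = 2×2 + 1
2 = 2×1 + 0
Back-substitute:
1 = 5 − 2·2
1 = −2·27 + 11·5
86⁻¹ ≡ 11 (mod 27), so k ≡ 11·22 ≡ 26 (mod 27).
x = 4 + 86·26 = 2240.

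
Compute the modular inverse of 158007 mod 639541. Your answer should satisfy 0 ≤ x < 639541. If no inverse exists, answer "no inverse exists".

358034

Apply the Euclidean algorithm to 639541 and 158007:
639541 = 4*158007 + 7513
158007 = 21*7513 + 234
7513 = 32*234 + 25
234 = 9*25 + 9
25 = 2*9 + 7
9 = 1*7 + 2
7 = 3*2 + 1
2 = 2*1 + 0
Since gcd(158007, 639541) = 1, back-substitute to write 1 as a combination:
1 = 7 − 3·2
1 = −3·9 + 4·7
1 = 4·25 − 11·9
1 = −11·234 + 103·25
1 = 103·7513 − 3307·234
1 = −3307·158007 + 69550·7513
1 = 69550·639541 − 281507·158007
Hence 158007⁻¹ ≡ -281507 ≡ 358034 (mod 639541).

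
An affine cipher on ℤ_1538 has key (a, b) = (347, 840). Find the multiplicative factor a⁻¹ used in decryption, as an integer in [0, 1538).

851

gcd(1538, 347) by repeated division:
1538 = 4*347 + 150
347 = 2*150 + 47
150 = 3*47 + 9
47 = 5*9 + 2
9 = 4*2 + 1
2 = 2*1 + 0
The gcd is 1. Working backward:
1 = 9 − 4·2
1 = −4·47 + 21·9
1 = 21·150 − 67·47
1 = −67·347 + 155·150
1 = 155·1538 − 687·347
So 347·(-687) ≡ 1 (mod 1538), and -687 ≡ 851 (mod 1538).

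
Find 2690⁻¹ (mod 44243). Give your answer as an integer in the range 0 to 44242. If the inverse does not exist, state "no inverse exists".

Run Euclid on (44243, 2690):
44243 = 16*2690 + 1203
2690 = 2*1203 + 284
1203 = 4*284 + 67
284 = 4*67 + 16
67 = 4*16 + 3
16 = 5*3 + 1
3 = 3*1 + 0
Since gcd(2690, 44243) = 1, back-substitute to write 1 as a combination:
1 = 16 − 5·3
1 = −5·67 + 21·16
1 = 21·284 − 89·67
1 = −89·1203 + 377·284
1 = 377·2690 − 843·1203
1 = −843·44243 + 13865·2690
So 2690·13865 ≡ 1 (mod 44243).

13865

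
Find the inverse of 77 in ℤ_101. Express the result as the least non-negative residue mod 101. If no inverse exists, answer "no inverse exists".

21

Run Euclid on (101, 77):
101 = 1*77 + 24
77 = 3*24 + 5
24 = 4*5 + 4
5 = 1*4 + 1
4 = 4*1 + 0
gcd = 1, so the inverse exists. Back-substitute:
1 = 5 − 4
1 = −24 + 5·5
1 = 5·77 − 16·24
1 = −16·101 + 21·77
So 77·21 ≡ 1 (mod 101).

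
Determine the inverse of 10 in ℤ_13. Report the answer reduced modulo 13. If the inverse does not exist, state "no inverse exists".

4

gcd(13, 10) by repeated division:
13 = 1*10 + 3
10 = 3*3 + 1
3 = 3*1 + 0
gcd = 1, so the inverse exists. Back-substitute:
1 = 10 − 3·3
1 = −3·13 + 4·10
So 10·4 ≡ 1 (mod 13).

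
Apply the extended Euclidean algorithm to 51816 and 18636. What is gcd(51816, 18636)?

12

Repeated division:
51816 = 2×18636 + 14544
18636 = 1×14544 + 4092
14544 = 3×4092 + 2268
4092 = 1×2268 + 1824
2268 = 1×1824 + 444
1824 = 4×444 + 48
444 = 9×48 + 12
48 = 4×12 + 0
gcd(51816, 18636) = 12.
Back-substituting:
12 = 444 − 9·48
12 = −9·1824 + 37·444
12 = 37·2268 − 46·1824
12 = −46·4092 + 83·2268
12 = 83·14544 − 295·4092
12 = −295·18636 + 378·14544
12 = 378·51816 − 1051·18636
So 12 = (378)·51816 + (-1051)·18636.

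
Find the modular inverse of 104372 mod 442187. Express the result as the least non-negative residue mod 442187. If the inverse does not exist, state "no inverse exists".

Apply the Euclidean algorithm to 442187 and 104372:
442187 = 4×104372 + 24699
104372 = 4×24699 + 5576
24699 = 4×5576 + 2395
5576 = 2×2395 + 786
2395 = 3×786 + 37
786 = 21×37 + 9
37 = 4×9 + 1
9 = 9×1 + 0
Since gcd(104372, 442187) = 1, back-substitute to write 1 as a combination:
1 = 37 − 4·9
1 = −4·786 + 85·37
1 = 85·2395 − 259·786
1 = −259·5576 + 603·2395
1 = 603·24699 − 2671·5576
1 = −2671·104372 + 11287·24699
1 = 11287·442187 − 47819·104372
Hence 104372⁻¹ ≡ -47819 ≡ 394368 (mod 442187).

394368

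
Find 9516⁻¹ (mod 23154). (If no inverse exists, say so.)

no inverse exists

Compute gcd(9516, 23154):
23154 = 2×9516 + 4122
9516 = 2×4122 + 1272
4122 = 3×1272 + 306
1272 = 4×306 + 48
306 = 6×48 + 18
48 = 2×18 + 12
18 = 1×12 + 6
12 = 2×6 + 0
gcd(9516, 23154) = 6 ≠ 1, so 9516 has no multiplicative inverse modulo 23154.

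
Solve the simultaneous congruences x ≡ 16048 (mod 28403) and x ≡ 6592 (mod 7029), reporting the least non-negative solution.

3253990

Write x = 16048 + 28403·k. Then 28403·k ≡ 6592 − 16048 ≡ 4602 (mod 7029).
Need 28403⁻¹ mod 7029. Extended Euclid on (7029, 287):
7029 = 24·287 + 141
287 = 2·141 + 5
141 = 28·5 + 1
5 = 5·1 + 0
Back-substitute:
1 = 141 − 28·5
1 = −28·287 + 57·141
1 = 57·7029 − 1396·287
28403⁻¹ ≡ 5633 (mod 7029), so k ≡ 5633·4602 ≡ 114 (mod 7029).
x = 16048 + 28403·114 = 3253990.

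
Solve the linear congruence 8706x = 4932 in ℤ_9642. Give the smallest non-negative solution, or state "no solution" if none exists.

First find gcd(8706, 9642):
9642 = 1×8706 + 936
8706 = 9×936 + 282
936 = 3×282 + 90
282 = 3×90 + 12
90 = 7×12 + 6
12 = 2×6 + 0
gcd = 6 and 6 | 4932, so solutions exist. Divide through by 6: 1451x ≡ 822 (mod 1607).
Now find 1451⁻¹ mod 1607:
1607 = 1·1451 + 156
1451 = 9·156 + 47
156 = 3·47 + 15
47 = 3·15 + 2
15 = 7·2 + 1
2 = 2·1 + 0
Back-substitute:
1 = 15 − 7·2
1 = −7·47 + 22·15
1 = 22·156 − 73·47
1 = −73·1451 + 679·156
1 = 679·1607 − 752·1451
So 1451·(-752) ≡ 1 (mod 1607), i.e. 1451⁻¹ ≡ 855.
Then x ≡ 855·822 ≡ 551 (mod 1607); the smallest non-negative solution is x = 551.

551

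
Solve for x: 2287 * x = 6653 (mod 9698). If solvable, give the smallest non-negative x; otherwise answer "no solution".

9103

First find gcd(2287, 9698):
9698 = 4·2287 + 550
2287 = 4·550 + 87
550 = 6·87 + 28
87 = 3·28 + 3
28 = 9·3 + 1
3 = 3·1 + 0
gcd = 1, so a unique solution mod 9698 exists.
Back-substitute for the Bézout coefficients:
1 = 28 − 9·3
1 = −9·87 + 28·28
1 = 28·550 − 177·87
1 = −177·2287 + 736·550
1 = 736·9698 − 3121·2287
So 2287·(-3121) ≡ 1 (mod 9698), giving 2287⁻¹ ≡ 6577.
x ≡ 2287⁻¹·6653 ≡ 6577·6653 ≡ 9103 (mod 9698).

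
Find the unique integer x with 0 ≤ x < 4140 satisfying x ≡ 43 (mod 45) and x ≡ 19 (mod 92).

Write x = 43 + 45·k. Then 45·k ≡ 19 − 43 ≡ 68 (mod 92).
Need 45⁻¹ mod 92. Extended Euclid on (92, 45):
92 = 2*45 + 2
45 = 22*2 + 1
2 = 2*1 + 0
Back-substitute:
1 = 45 − 22·2
1 = −22·92 + 45·45
45⁻¹ ≡ 45 (mod 92), so k ≡ 45·68 ≡ 24 (mod 92).
x = 43 + 45·24 = 1123.

1123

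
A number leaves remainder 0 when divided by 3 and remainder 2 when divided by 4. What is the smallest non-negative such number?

Write x = 0 + 3·k. Then 3·k ≡ 2 − 0 ≡ 2 (mod 4).
Need 3⁻¹ mod 4. Extended Euclid on (4, 3):
4 = 1·3 + 1
3 = 3·1 + 0
Back-substitute:
1 = 4 − 3
3⁻¹ ≡ 3 (mod 4), so k ≡ 3·2 ≡ 2 (mod 4).
x = 0 + 3·2 = 6.

6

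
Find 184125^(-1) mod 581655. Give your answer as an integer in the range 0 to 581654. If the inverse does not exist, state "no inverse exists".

Euclidean algorithm on 581655, 184125:
581655 = 3*184125 + 29280
184125 = 6*29280 + 8445
29280 = 3*8445 + 3945
8445 = 2*3945 + 555
3945 = 7*555 + 60
555 = 9*60 + 15
60 = 4*15 + 0
Since gcd = 15 > 1, 184125 is not a unit mod 581655.

no inverse exists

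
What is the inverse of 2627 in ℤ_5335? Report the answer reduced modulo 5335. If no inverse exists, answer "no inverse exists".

2898

Extended Euclidean algorithm:
5335 = 2×2627 + 81
2627 = 32×81 + 35
81 = 2×35 + 11
35 = 3×11 + 2
11 = 5×2 + 1
2 = 2×1 + 0
The gcd is 1. Working backward:
1 = 11 − 5·2
1 = −5·35 + 16·11
1 = 16·81 − 37·35
1 = −37·2627 + 1200·81
1 = 1200·5335 − 2437·2627
Thus 2627·(-2437) ≡ 1 (mod 5335); reducing, -2437 mod 5335 = 2898.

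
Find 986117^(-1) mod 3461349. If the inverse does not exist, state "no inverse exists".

893066

Apply the Euclidean algorithm to 3461349 and 986117:
3461349 = 3·986117 + 502998
986117 = 1·502998 + 483119
502998 = 1·483119 + 19879
483119 = 24·19879 + 6023
19879 = 3·6023 + 1810
6023 = 3·1810 + 593
1810 = 3·593 + 31
593 = 19·31 + 4
31 = 7·4 + 3
4 = 1·3 + 1
3 = 3·1 + 0
The gcd is 1. Working backward:
1 = 4 − 3
1 = −31 + 8·4
1 = 8·593 − 153·31
1 = −153·1810 + 467·593
1 = 467·6023 − 1554·1810
1 = −1554·19879 + 5129·6023
1 = 5129·483119 − 124650·19879
1 = −124650·502998 + 129779·483119
1 = 129779·986117 − 254429·502998
1 = −254429·3461349 + 893066·986117
So 986117·893066 ≡ 1 (mod 3461349).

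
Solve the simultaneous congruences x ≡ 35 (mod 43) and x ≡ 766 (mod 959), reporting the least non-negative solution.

766

Write x = 35 + 43·k. Then 43·k ≡ 766 − 35 ≡ 731 (mod 959).
Need 43⁻¹ mod 959. Extended Euclid on (959, 43):
959 = 22*43 + 13
43 = 3*13 + 4
13 = 3*4 + 1
4 = 4*1 + 0
Back-substitute:
1 = 13 − 3·4
1 = −3·43 + 10·13
1 = 10·959 − 223·43
43⁻¹ ≡ 736 (mod 959), so k ≡ 736·731 ≡ 17 (mod 959).
x = 35 + 43·17 = 766.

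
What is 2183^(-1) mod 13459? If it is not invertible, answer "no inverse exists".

3169

Extended Euclidean algorithm:
13459 = 6×2183 + 361
2183 = 6×361 + 17
361 = 21×17 + 4
17 = 4×4 + 1
4 = 4×1 + 0
Since gcd(2183, 13459) = 1, back-substitute to write 1 as a combination:
1 = 17 − 4·4
1 = −4·361 + 85·17
1 = 85·2183 − 514·361
1 = −514·13459 + 3169·2183
So 2183·3169 ≡ 1 (mod 13459).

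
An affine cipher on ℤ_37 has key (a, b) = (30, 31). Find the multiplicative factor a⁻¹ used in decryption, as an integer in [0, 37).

gcd(37, 30) by repeated division:
37 = 1·30 + 7
30 = 4·7 + 2
7 = 3·2 + 1
2 = 2·1 + 0
Since gcd(30, 37) = 1, back-substitute to write 1 as a combination:
1 = 7 − 3·2
1 = −3·30 + 13·7
1 = 13·37 − 16·30
Thus 30·(-16) ≡ 1 (mod 37); reducing, -16 mod 37 = 21.

21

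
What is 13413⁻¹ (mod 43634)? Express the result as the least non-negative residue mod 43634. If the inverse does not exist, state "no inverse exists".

Run Euclid on (43634, 13413):
43634 = 3×13413 + 3395
13413 = 3×3395 + 3228
3395 = 1×3228 + 167
3228 = 19×167 + 55
167 = 3×55 + 2
55 = 27×2 + 1
2 = 2×1 + 0
Since gcd(13413, 43634) = 1, back-substitute to write 1 as a combination:
1 = 55 − 27·2
1 = −27·167 + 82·55
1 = 82·3228 − 1585·167
1 = −1585·3395 + 1667·3228
1 = 1667·13413 − 6586·3395
1 = −6586·43634 + 21425·13413
So 13413·21425 ≡ 1 (mod 43634).

21425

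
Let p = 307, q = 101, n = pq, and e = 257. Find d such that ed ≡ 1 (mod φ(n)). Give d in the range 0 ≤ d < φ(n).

φ(n) = (p−1)(q−1) = 306·100 = 30600.
Need d with 257·d ≡ 1 (mod 30600). Apply the extended Euclidean algorithm:
30600 = 119*257 + 17
257 = 15*17 + 2
17 = 8*2 + 1
2 = 2*1 + 0
Back-substitute:
1 = 17 − 8·2
1 = −8·257 + 121·17
1 = 121·30600 − 14407·257
So 257·(-14407) ≡ 1 (mod 30600), hence d ≡ -14407 ≡ 16193 (mod 30600).

16193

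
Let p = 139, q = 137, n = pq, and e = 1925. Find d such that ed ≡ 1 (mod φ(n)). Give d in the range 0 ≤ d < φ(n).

φ(n) = (p−1)(q−1) = 138·136 = 18768.
Need d with 1925·d ≡ 1 (mod 18768). Apply the extended Euclidean algorithm:
18768 = 9·1925 + 1443
1925 = 1·1443 + 482
1443 = 2·482 + 479
482 = 1·479 + 3
479 = 159·3 + 2
3 = 1·2 + 1
2 = 2·1 + 0
Back-substitute:
1 = 3 − 2
1 = −479 + 160·3
1 = 160·482 − 161·479
1 = −161·1443 + 482·482
1 = 482·1925 − 643·1443
1 = −643·18768 + 6269·1925
So 1925·6269 ≡ 1 (mod 18768), hence d = 6269.

6269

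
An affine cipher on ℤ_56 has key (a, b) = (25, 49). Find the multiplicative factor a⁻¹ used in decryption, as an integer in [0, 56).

Extended Euclidean algorithm:
56 = 2*25 + 6
25 = 4*6 + 1
6 = 6*1 + 0
The gcd is 1. Working backward:
1 = 25 − 4·6
1 = −4·56 + 9·25
So 25·9 ≡ 1 (mod 56).

9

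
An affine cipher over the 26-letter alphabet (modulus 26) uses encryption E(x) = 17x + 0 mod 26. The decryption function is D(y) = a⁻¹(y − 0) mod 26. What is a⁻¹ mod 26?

gcd(26, 17) by repeated division:
26 = 1·17 + 9
17 = 1·9 + 8
9 = 1·8 + 1
8 = 8·1 + 0
The gcd is 1. Working backward:
1 = 9 − 8
1 = −17 + 2·9
1 = 2·26 − 3·17
Hence 17⁻¹ ≡ -3 ≡ 23 (mod 26).

23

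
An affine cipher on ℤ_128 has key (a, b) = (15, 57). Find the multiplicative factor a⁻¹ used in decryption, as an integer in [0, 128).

gcd(128, 15) by repeated division:
128 = 8×15 + 8
15 = 1×8 + 7
8 = 1×7 + 1
7 = 7×1 + 0
The gcd is 1. Working backward:
1 = 8 − 7
1 = −15 + 2·8
1 = 2·128 − 17·15
Hence 15⁻¹ ≡ -17 ≡ 111 (mod 128).

111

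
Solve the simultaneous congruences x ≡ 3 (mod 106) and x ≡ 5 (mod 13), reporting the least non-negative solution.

109

Write x = 3 + 106·k. Then 106·k ≡ 5 − 3 ≡ 2 (mod 13).
Need 106⁻¹ mod 13. Extended Euclid on (13, 2):
13 = 6·2 + 1
2 = 2·1 + 0
Back-substitute:
1 = 13 − 6·2
106⁻¹ ≡ 7 (mod 13), so k ≡ 7·2 ≡ 1 (mod 13).
x = 3 + 106·1 = 109.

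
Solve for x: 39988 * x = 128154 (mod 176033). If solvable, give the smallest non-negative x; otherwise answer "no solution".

8200

First find gcd(39988, 176033):
176033 = 4*39988 + 16081
39988 = 2*16081 + 7826
16081 = 2*7826 + 429
7826 = 18*429 + 104
429 = 4*104 + 13
104 = 8*13 + 0
gcd = 13 and 13 | 128154, so solutions exist. Divide through by 13: 3076x ≡ 9858 (mod 13541).
Now find 3076⁻¹ mod 13541:
13541 = 4·3076 + 1237
3076 = 2·1237 + 602
1237 = 2·602 + 33
602 = 18·33 + 8
33 = 4·8 + 1
8 = 8·1 + 0
Back-substitute:
1 = 33 − 4·8
1 = −4·602 + 73·33
1 = 73·1237 − 150·602
1 = −150·3076 + 373·1237
1 = 373·13541 − 1642·3076
So 3076·(-1642) ≡ 1 (mod 13541), i.e. 3076⁻¹ ≡ 11899.
Then x ≡ 11899·9858 ≡ 8200 (mod 13541); the smallest non-negative solution is x = 8200.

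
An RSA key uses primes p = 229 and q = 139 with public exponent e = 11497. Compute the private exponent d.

φ(n) = (p−1)(q−1) = 228·138 = 31464.
Need d with 11497·d ≡ 1 (mod 31464). Apply the extended Euclidean algorithm:
31464 = 2×11497 + 8470
11497 = 1×8470 + 3027
8470 = 2×3027 + 2416
3027 = 1×2416 + 611
2416 = 3×611 + 583
611 = 1×583 + 28
583 = 20×28 + 23
28 = 1×23 + 5
23 = 4×5 + 3
5 = 1×3 + 2
3 = 1×2 + 1
2 = 2×1 + 0
Back-substitute:
1 = 3 − 2
1 = −5 + 2·3
1 = 2·23 − 9·5
1 = −9·28 + 11·23
1 = 11·583 − 229·28
1 = −229·611 + 240·583
1 = 240·2416 − 949·611
1 = −949·3027 + 1189·2416
1 = 1189·8470 − 3327·3027
1 = −3327·11497 + 4516·8470
1 = 4516·31464 − 12359·11497
So 11497·(-12359) ≡ 1 (mod 31464), hence d ≡ -12359 ≡ 19105 (mod 31464).

19105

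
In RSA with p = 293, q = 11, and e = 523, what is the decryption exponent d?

φ(n) = (p−1)(q−1) = 292·10 = 2920.
Need d with 523·d ≡ 1 (mod 2920). Apply the extended Euclidean algorithm:
2920 = 5·523 + 305
523 = 1·305 + 218
305 = 1·218 + 87
218 = 2·87 + 44
87 = 1·44 + 43
44 = 1·43 + 1
43 = 43·1 + 0
Back-substitute:
1 = 44 − 43
1 = −87 + 2·44
1 = 2·218 − 5·87
1 = −5·305 + 7·218
1 = 7·523 − 12·305
1 = −12·2920 + 67·523
So 523·67 ≡ 1 (mod 2920), hence d = 67.

67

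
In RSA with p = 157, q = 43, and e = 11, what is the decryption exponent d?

1787

φ(n) = (p−1)(q−1) = 156·42 = 6552.
Need d with 11·d ≡ 1 (mod 6552). Apply the extended Euclidean algorithm:
6552 = 595×11 + 7
11 = 1×7 + 4
7 = 1×4 + 3
4 = 1×3 + 1
3 = 3×1 + 0
Back-substitute:
1 = 4 − 3
1 = −7 + 2·4
1 = 2·11 − 3·7
1 = −3·6552 + 1787·11
So 11·1787 ≡ 1 (mod 6552), hence d = 1787.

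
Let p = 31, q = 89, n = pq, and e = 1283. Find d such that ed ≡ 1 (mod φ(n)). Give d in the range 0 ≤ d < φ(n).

107

φ(n) = (p−1)(q−1) = 30·88 = 2640.
Need d with 1283·d ≡ 1 (mod 2640). Apply the extended Euclidean algorithm:
2640 = 2×1283 + 74
1283 = 17×74 + 25
74 = 2×25 + 24
25 = 1×24 + 1
24 = 24×1 + 0
Back-substitute:
1 = 25 − 24
1 = −74 + 3·25
1 = 3·1283 − 52·74
1 = −52·2640 + 107·1283
So 1283·107 ≡ 1 (mod 2640), hence d = 107.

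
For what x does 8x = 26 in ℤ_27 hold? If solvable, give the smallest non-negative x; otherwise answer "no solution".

First find gcd(8, 27):
27 = 3×8 + 3
8 = 2×3 + 2
3 = 1×2 + 1
2 = 2×1 + 0
gcd = 1, so a unique solution mod 27 exists.
Back-substitute for the Bézout coefficients:
1 = 3 − 2
1 = −8 + 3·3
1 = 3·27 − 10·8
So 8·(-10) ≡ 1 (mod 27), giving 8⁻¹ ≡ 17.
x ≡ 8⁻¹·26 ≡ 17·26 ≡ 10 (mod 27).

10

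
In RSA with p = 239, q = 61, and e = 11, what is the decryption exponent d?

φ(n) = (p−1)(q−1) = 238·60 = 14280.
Need d with 11·d ≡ 1 (mod 14280). Apply the extended Euclidean algorithm:
14280 = 1298*11 + 2
11 = 5*2 + 1
2 = 2*1 + 0
Back-substitute:
1 = 11 − 5·2
1 = −5·14280 + 6491·11
So 11·6491 ≡ 1 (mod 14280), hence d = 6491.

6491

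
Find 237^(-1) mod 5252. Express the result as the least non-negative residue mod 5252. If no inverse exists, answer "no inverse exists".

Extended Euclidean algorithm:
5252 = 22·237 + 38
237 = 6·38 + 9
38 = 4·9 + 2
9 = 4·2 + 1
2 = 2·1 + 0
The gcd is 1. Working backward:
1 = 9 − 4·2
1 = −4·38 + 17·9
1 = 17·237 − 106·38
1 = −106·5252 + 2349·237
So 237·2349 ≡ 1 (mod 5252).

2349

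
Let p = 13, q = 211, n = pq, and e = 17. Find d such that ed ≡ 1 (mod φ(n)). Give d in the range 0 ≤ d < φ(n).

φ(n) = (p−1)(q−1) = 12·210 = 2520.
Need d with 17·d ≡ 1 (mod 2520). Apply the extended Euclidean algorithm:
2520 = 148*17 + 4
17 = 4*4 + 1
4 = 4*1 + 0
Back-substitute:
1 = 17 − 4·4
1 = −4·2520 + 593·17
So 17·593 ≡ 1 (mod 2520), hence d = 593.

593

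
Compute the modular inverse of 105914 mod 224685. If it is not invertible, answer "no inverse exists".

214619

gcd(224685, 105914) by repeated division:
224685 = 2×105914 + 12857
105914 = 8×12857 + 3058
12857 = 4×3058 + 625
3058 = 4×625 + 558
625 = 1×558 + 67
558 = 8×67 + 22
67 = 3×22 + 1
22 = 22×1 + 0
The gcd is 1. Working backward:
1 = 67 − 3·22
1 = −3·558 + 25·67
1 = 25·625 − 28·558
1 = −28·3058 + 137·625
1 = 137·12857 − 576·3058
1 = −576·105914 + 4745·12857
1 = 4745·224685 − 10066·105914
Hence 105914⁻¹ ≡ -10066 ≡ 214619 (mod 224685).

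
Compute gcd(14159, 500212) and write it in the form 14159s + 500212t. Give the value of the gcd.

Repeated division:
500212 = 35·14159 + 4647
14159 = 3·4647 + 218
4647 = 21·218 + 69
218 = 3·69 + 11
69 = 6·11 + 3
11 = 3·3 + 2
3 = 1·2 + 1
2 = 2·1 + 0
gcd(14159, 500212) = 1.
Working backward:
1 = 3 − 2
1 = −11 + 4·3
1 = 4·69 − 25·11
1 = −25·218 + 79·69
1 = 79·4647 − 1684·218
1 = −1684·14159 + 5131·4647
1 = 5131·500212 − 181269·14159
So 1 = (5131)·500212 + (-181269)·14159.

1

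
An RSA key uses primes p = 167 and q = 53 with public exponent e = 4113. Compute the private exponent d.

489

φ(n) = (p−1)(q−1) = 166·52 = 8632.
Need d with 4113·d ≡ 1 (mod 8632). Apply the extended Euclidean algorithm:
8632 = 2·4113 + 406
4113 = 10·406 + 53
406 = 7·53 + 35
53 = 1·35 + 18
35 = 1·18 + 17
18 = 1·17 + 1
17 = 17·1 + 0
Back-substitute:
1 = 18 − 17
1 = −35 + 2·18
1 = 2·53 − 3·35
1 = −3·406 + 23·53
1 = 23·4113 − 233·406
1 = −233·8632 + 489·4113
So 4113·489 ≡ 1 (mod 8632), hence d = 489.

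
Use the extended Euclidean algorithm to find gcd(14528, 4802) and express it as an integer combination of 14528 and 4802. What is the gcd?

Euclidean algorithm:
14528 = 3·4802 + 122
4802 = 39·122 + 44
122 = 2·44 + 34
44 = 1·34 + 10
34 = 3·10 + 4
10 = 2·4 + 2
4 = 2·2 + 0
gcd(14528, 4802) = 2.
Express as a combination:
2 = 10 − 2·4
2 = −2·34 + 7·10
2 = 7·44 − 9·34
2 = −9·122 + 25·44
2 = 25·4802 − 984·122
2 = −984·14528 + 2977·4802
So 2 = (-984)·14528 + (2977)·4802.

2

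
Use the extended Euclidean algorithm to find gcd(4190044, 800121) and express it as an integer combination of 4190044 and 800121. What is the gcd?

1

Euclidean algorithm:
4190044 = 5*800121 + 189439
800121 = 4*189439 + 42365
189439 = 4*42365 + 19979
42365 = 2*19979 + 2407
19979 = 8*2407 + 723
2407 = 3*723 + 238
723 = 3*238 + 9
238 = 26*9 + 4
9 = 2*4 + 1
4 = 4*1 + 0
gcd(4190044, 800121) = 1.
Working backward:
1 = 9 − 2·4
1 = −2·238 + 53·9
1 = 53·723 − 161·238
1 = −161·2407 + 536·723
1 = 536·19979 − 4449·2407
1 = −4449·42365 + 9434·19979
1 = 9434·189439 − 42185·42365
1 = −42185·800121 + 178174·189439
1 = 178174·4190044 − 933055·800121
So 1 = (178174)·4190044 + (-933055)·800121.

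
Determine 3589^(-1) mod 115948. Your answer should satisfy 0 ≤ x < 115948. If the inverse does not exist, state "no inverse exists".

64193

Apply the Euclidean algorithm to 115948 and 3589:
115948 = 32×3589 + 1100
3589 = 3×1100 + 289
1100 = 3×289 + 233
289 = 1×233 + 56
233 = 4×56 + 9
56 = 6×9 + 2
9 = 4×2 + 1
2 = 2×1 + 0
The gcd is 1. Working backward:
1 = 9 − 4·2
1 = −4·56 + 25·9
1 = 25·233 − 104·56
1 = −104·289 + 129·233
1 = 129·1100 − 491·289
1 = −491·3589 + 1602·1100
1 = 1602·115948 − 51755·3589
So 3589·(-51755) ≡ 1 (mod 115948), and -51755 ≡ 64193 (mod 115948).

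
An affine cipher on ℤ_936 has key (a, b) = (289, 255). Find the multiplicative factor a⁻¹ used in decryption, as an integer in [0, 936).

217

Run Euclid on (936, 289):
936 = 3·289 + 69
289 = 4·69 + 13
69 = 5·13 + 4
13 = 3·4 + 1
4 = 4·1 + 0
Since gcd(289, 936) = 1, back-substitute to write 1 as a combination:
1 = 13 − 3·4
1 = −3·69 + 16·13
1 = 16·289 − 67·69
1 = −67·936 + 217·289
So 289·217 ≡ 1 (mod 936).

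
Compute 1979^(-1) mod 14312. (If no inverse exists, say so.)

8107

gcd(14312, 1979) by repeated division:
14312 = 7·1979 + 459
1979 = 4·459 + 143
459 = 3·143 + 30
143 = 4·30 + 23
30 = 1·23 + 7
23 = 3·7 + 2
7 = 3·2 + 1
2 = 2·1 + 0
gcd = 1, so the inverse exists. Back-substitute:
1 = 7 − 3·2
1 = −3·23 + 10·7
1 = 10·30 − 13·23
1 = −13·143 + 62·30
1 = 62·459 − 199·143
1 = −199·1979 + 858·459
1 = 858·14312 − 6205·1979
Thus 1979·(-6205) ≡ 1 (mod 14312); reducing, -6205 mod 14312 = 8107.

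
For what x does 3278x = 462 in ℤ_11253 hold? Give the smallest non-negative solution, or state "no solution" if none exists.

First find gcd(3278, 11253):
11253 = 3×3278 + 1419
3278 = 2×1419 + 440
1419 = 3×440 + 99
440 = 4×99 + 44
99 = 2×44 + 11
44 = 4×11 + 0
gcd = 11 and 11 | 462, so solutions exist. Divide through by 11: 298x ≡ 42 (mod 1023).
Now find 298⁻¹ mod 1023:
1023 = 3*298 + 129
298 = 2*129 + 40
129 = 3*40 + 9
40 = 4*9 + 4
9 = 2*4 + 1
4 = 4*1 + 0
Back-substitute:
1 = 9 − 2·4
1 = −2·40 + 9·9
1 = 9·129 − 29·40
1 = −29·298 + 67·129
1 = 67·1023 − 230·298
So 298·(-230) ≡ 1 (mod 1023), i.e. 298⁻¹ ≡ 793.
Then x ≡ 793·42 ≡ 570 (mod 1023); the smallest non-negative solution is x = 570.

570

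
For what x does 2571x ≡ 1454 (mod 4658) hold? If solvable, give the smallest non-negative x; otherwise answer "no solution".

First find gcd(2571, 4658):
4658 = 1*2571 + 2087
2571 = 1*2087 + 484
2087 = 4*484 + 151
484 = 3*151 + 31
151 = 4*31 + 27
31 = 1*27 + 4
27 = 6*4 + 3
4 = 1*3 + 1
3 = 3*1 + 0
gcd = 1, so a unique solution mod 4658 exists.
Back-substitute for the Bézout coefficients:
1 = 4 − 3
1 = −27 + 7·4
1 = 7·31 − 8·27
1 = −8·151 + 39·31
1 = 39·484 − 125·151
1 = −125·2087 + 539·484
1 = 539·2571 − 664·2087
1 = −664·4658 + 1203·2571
So 2571·(1203) ≡ 1 (mod 4658), giving 2571⁻¹ ≡ 1203.
x ≡ 2571⁻¹·1454 ≡ 1203·1454 ≡ 2412 (mod 4658).

2412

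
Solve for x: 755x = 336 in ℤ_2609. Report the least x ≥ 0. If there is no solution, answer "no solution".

2060

First find gcd(755, 2609):
2609 = 3·755 + 344
755 = 2·344 + 67
344 = 5·67 + 9
67 = 7·9 + 4
9 = 2·4 + 1
4 = 4·1 + 0
gcd = 1, so a unique solution mod 2609 exists.
Back-substitute for the Bézout coefficients:
1 = 9 − 2·4
1 = −2·67 + 15·9
1 = 15·344 − 77·67
1 = −77·755 + 169·344
1 = 169·2609 − 584·755
So 755·(-584) ≡ 1 (mod 2609), giving 755⁻¹ ≡ 2025.
x ≡ 755⁻¹·336 ≡ 2025·336 ≡ 2060 (mod 2609).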